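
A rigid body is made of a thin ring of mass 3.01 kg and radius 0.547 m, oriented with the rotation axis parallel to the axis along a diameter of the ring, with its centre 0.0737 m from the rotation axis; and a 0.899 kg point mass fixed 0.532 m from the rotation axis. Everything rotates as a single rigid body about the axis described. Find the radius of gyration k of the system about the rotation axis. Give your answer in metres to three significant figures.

0.430

Thin ring: I_cm = (1/2)MR² = (1/2)(3.01)(0.547)² = 0.45031 kg m²; centre at d = 0.0737 m, so I = I_cm + Md² gives I = 0.45031 + (3.01)(0.0737)² = 0.46666 kg m².
Point mass: I_cm = 0; centre at d = 0.532 m, so I = I_cm + Md² gives I = 0 + (0.899)(0.532)² = 0.25444 kg m².
Total I = 0.7211 kg m²; total mass M = 3.909 kg.
k = √(I/M) = √(0.7211/3.909) = 0.4295 m.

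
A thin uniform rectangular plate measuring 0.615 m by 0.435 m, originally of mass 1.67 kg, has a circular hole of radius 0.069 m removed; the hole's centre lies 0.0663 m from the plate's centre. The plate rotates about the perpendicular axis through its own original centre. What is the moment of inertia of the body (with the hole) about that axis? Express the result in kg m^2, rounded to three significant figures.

0.0783

Unpierced body about its centre: I₀ = (1/12)M(a²+b²) = (1/12)(1.67)[(0.615)² + (0.435)²] = 0.07897 kg m^2.
The removed disk has mass m = M·πr²/(ab) = (1.67)·π(0.069)²/(0.615·0.435) = 0.093368 kg (same uniform areal density).
Its moment of inertia about the rotation axis (parallel-axis theorem): I_hole = (1/2)mr² + md² = (1/2)(0.093368)(0.069)² + (0.093368)(0.0663)² = 0.00063268 kg m^2.
Treating the hole as negative mass, I = I₀ − I_hole = 0.07897 − 0.00063268 = 0.078337 kg m^2.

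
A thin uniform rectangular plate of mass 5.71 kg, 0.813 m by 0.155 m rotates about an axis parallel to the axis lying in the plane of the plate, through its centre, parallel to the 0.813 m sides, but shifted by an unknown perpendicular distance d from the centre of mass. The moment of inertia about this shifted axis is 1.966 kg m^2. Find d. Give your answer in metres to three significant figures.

0.585

About the centre-of-mass axis, I_cm = (1/12)Mb² = (1/12)(5.71)(0.155)² = 0.011432 kg m^2.
Parallel axis theorem: I = I_cm + Md², so Md² = 1.966 − 0.011432 = 1.9546 kg m^2.
d = √(1.9546 / 5.71) = 0.58507 m.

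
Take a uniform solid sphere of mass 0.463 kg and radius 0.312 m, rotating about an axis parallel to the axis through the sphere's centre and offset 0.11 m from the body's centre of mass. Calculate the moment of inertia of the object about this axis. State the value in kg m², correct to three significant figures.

0.0236

I_cm = (2/5)MR² = (2/5)(0.463)(0.312)² = 0.018028 kg m²; centre at d = 0.11 m, so I = I_cm + Md² gives I = 0.018028 + (0.463)(0.11)² = 0.02363 kg m².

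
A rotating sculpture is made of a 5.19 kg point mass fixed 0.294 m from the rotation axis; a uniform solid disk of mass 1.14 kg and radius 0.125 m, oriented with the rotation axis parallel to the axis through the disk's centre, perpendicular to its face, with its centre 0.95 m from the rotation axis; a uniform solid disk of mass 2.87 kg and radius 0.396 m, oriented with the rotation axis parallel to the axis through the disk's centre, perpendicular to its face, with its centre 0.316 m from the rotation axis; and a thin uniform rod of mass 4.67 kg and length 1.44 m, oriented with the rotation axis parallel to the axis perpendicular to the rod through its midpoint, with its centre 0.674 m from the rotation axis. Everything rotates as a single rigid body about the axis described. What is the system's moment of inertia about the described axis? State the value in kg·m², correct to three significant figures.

Point mass: I_cm = 0; centre at d = 0.294 m, so the parallel axis theorem gives I = 0 + (5.19)(0.294)² = 0.4486 kg·m².
Solid disk: I_cm = (1/2)MR² = (1/2)(1.14)(0.125)² = 0.0089062 kg·m²; centre at d = 0.95 m, so the parallel axis theorem gives I = 0.0089062 + (1.14)(0.95)² = 1.0378 kg·m².
Solid disk: I_cm = (1/2)MR² = (1/2)(2.87)(0.396)² = 0.22503 kg·m²; centre at d = 0.316 m, so the parallel axis theorem gives I = 0.22503 + (2.87)(0.316)² = 0.51162 kg·m².
Thin rod: I_cm = (1/12)ML² = (1/12)(4.67)(1.44)² = 0.80698 kg·m²; centre at d = 0.674 m, so the parallel axis theorem gives I = 0.80698 + (4.67)(0.674)² = 2.9284 kg·m².
Total I = 0.4486 + 1.0378 + 0.51162 + 2.9284 = 4.9264 kg·m².

4.93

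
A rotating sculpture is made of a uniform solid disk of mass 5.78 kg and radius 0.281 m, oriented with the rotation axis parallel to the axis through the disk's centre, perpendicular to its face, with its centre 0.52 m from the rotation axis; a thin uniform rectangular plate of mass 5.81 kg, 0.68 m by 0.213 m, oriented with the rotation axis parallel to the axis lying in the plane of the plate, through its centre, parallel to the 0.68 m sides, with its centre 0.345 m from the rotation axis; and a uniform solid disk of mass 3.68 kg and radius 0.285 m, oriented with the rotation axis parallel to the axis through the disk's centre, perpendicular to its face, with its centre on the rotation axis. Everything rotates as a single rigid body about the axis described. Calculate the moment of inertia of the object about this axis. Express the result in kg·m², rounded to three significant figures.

2.65

Solid disk: I_cm = (1/2)MR² = (1/2)(5.78)(0.281)² = 0.2282 kg·m²; centre at d = 0.52 m, so I = I_cm + Md² gives I = 0.2282 + (5.78)(0.52)² = 1.7911 kg·m².
Rectangular plate: I_cm = (1/12)Mb² = (1/12)(5.81)(0.213)² = 0.021966 kg·m²; centre at d = 0.345 m, so I = I_cm + Md² gives I = 0.021966 + (5.81)(0.345)² = 0.7135 kg·m².
Solid disk: I_cm = (1/2)MR² = (1/2)(3.68)(0.285)² = 0.14945 kg·m²; axis through the centre, so I = 0.14945 kg·m².
Total I = 1.7911 + 0.7135 + 0.14945 = 2.6541 kg·m².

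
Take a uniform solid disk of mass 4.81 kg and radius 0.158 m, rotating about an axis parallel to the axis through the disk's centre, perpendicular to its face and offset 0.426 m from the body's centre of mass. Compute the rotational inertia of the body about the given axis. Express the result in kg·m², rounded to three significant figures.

0.933

I_cm = (1/2)MR² = (1/2)(4.81)(0.158)² = 0.060038 kg·m²; centre at d = 0.426 m, so I = I_cm + Md² gives I = 0.060038 + (4.81)(0.426)² = 0.93294 kg·m².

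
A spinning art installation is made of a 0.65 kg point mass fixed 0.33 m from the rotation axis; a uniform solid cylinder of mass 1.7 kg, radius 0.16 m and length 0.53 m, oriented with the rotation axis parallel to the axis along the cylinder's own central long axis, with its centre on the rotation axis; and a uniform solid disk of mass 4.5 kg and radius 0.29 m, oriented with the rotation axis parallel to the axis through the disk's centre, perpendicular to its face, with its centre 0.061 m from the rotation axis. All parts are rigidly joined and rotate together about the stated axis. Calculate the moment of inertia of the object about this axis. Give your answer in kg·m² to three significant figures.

0.299

Point mass: I_cm = 0; centre at d = 0.33 m, so the parallel axis theorem gives I = 0 + (0.65)(0.33)² = 0.070785 kg·m².
Solid cylinder: I_cm = (1/2)MR² = (1/2)(1.7)(0.16)² = 0.02176 kg·m²; axis through the centre, so I = 0.02176 kg·m².
Solid disk: I_cm = (1/2)MR² = (1/2)(4.5)(0.29)² = 0.18922 kg·m²; centre at d = 0.061 m, so the parallel axis theorem gives I = 0.18922 + (4.5)(0.061)² = 0.20597 kg·m².
Total I = 0.070785 + 0.02176 + 0.20597 = 0.29851 kg·m².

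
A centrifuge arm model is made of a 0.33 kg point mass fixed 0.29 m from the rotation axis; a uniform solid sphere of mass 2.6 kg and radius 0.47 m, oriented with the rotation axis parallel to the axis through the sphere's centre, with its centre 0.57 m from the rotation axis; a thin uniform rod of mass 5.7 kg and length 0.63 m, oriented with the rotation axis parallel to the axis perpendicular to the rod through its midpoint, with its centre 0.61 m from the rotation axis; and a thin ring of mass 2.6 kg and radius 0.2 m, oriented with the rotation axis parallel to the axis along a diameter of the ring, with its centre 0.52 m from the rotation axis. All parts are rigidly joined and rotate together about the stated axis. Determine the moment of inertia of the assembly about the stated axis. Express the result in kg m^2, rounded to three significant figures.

4.17

Point mass: I_cm = 0; centre at d = 0.29 m, so I = I_cm + Md² gives I = 0 + (0.33)(0.29)² = 0.027753 kg m^2.
Solid sphere: I_cm = (2/5)MR² = (2/5)(2.6)(0.47)² = 0.22974 kg m^2; centre at d = 0.57 m, so I = I_cm + Md² gives I = 0.22974 + (2.6)(0.57)² = 1.0745 kg m^2.
Thin rod: I_cm = (1/12)ML² = (1/12)(5.7)(0.63)² = 0.18853 kg m^2; centre at d = 0.61 m, so I = I_cm + Md² gives I = 0.18853 + (5.7)(0.61)² = 2.3095 kg m^2.
Thin ring: I_cm = (1/2)MR² = (1/2)(2.6)(0.2)² = 0.052 kg m^2; centre at d = 0.52 m, so I = I_cm + Md² gives I = 0.052 + (2.6)(0.52)² = 0.75504 kg m^2.
Total I = 0.027753 + 1.0745 + 2.3095 + 0.75504 = 4.1668 kg m^2.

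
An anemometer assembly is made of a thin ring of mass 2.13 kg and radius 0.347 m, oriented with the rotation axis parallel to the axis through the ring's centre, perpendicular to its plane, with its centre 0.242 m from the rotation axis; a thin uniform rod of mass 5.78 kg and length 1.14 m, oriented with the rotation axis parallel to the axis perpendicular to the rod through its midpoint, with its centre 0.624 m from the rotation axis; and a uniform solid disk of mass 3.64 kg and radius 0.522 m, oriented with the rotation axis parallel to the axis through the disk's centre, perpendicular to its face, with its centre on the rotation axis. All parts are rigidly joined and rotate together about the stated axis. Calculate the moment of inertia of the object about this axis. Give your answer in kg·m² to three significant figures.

3.75

Thin ring: I_cm = MR² = (2.13)(0.347)² = 0.25647 kg·m²; centre at d = 0.242 m, so I = I_cm + Md² gives I = 0.25647 + (2.13)(0.242)² = 0.38121 kg·m².
Thin rod: I_cm = (1/12)ML² = (1/12)(5.78)(1.14)² = 0.62597 kg·m²; centre at d = 0.624 m, so I = I_cm + Md² gives I = 0.62597 + (5.78)(0.624)² = 2.8766 kg·m².
Solid disk: I_cm = (1/2)MR² = (1/2)(3.64)(0.522)² = 0.49592 kg·m²; axis through the centre, so I = 0.49592 kg·m².
Total I = 0.38121 + 2.8766 + 0.49592 = 3.7537 kg·m².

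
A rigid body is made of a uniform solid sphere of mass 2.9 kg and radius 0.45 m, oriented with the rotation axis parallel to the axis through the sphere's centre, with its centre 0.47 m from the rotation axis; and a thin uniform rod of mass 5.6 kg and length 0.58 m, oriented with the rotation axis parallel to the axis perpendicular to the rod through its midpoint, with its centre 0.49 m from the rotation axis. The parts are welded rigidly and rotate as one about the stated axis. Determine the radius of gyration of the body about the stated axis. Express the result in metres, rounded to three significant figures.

0.529

Solid sphere: I_cm = (2/5)MR² = (2/5)(2.9)(0.45)² = 0.2349 kg·m²; centre at d = 0.47 m, so the parallel axis theorem gives I = 0.2349 + (2.9)(0.47)² = 0.87551 kg·m².
Thin rod: I_cm = (1/12)ML² = (1/12)(5.6)(0.58)² = 0.15699 kg·m²; centre at d = 0.49 m, so the parallel axis theorem gives I = 0.15699 + (5.6)(0.49)² = 1.5015 kg·m².
Total I = 2.3771 kg·m²; total mass M = 8.5 kg.
k = √(I/M) = √(2.3771/8.5) = 0.52882 m.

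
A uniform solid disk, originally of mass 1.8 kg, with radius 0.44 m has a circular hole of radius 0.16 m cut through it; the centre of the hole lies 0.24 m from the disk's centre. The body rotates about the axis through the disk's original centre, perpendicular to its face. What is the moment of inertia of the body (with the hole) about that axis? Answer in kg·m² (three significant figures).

Unpierced body about its centre: I₀ = (1/2)MR² = (1/2)(1.8)(0.44)² = 0.17424 kg·m².
The removed disk has mass m = M·(r/R)² = (1.8)(0.16/0.44)² = 0.23802 kg (same uniform areal density).
Its moment of inertia about the rotation axis (parallel-axis theorem): I_hole = (1/2)mr² + md² = (1/2)(0.23802)(0.16)² + (0.23802)(0.24)² = 0.016756 kg·m².
Treating the hole as negative mass, I = I₀ − I_hole = 0.17424 − 0.016756 = 0.15748 kg·m².

0.157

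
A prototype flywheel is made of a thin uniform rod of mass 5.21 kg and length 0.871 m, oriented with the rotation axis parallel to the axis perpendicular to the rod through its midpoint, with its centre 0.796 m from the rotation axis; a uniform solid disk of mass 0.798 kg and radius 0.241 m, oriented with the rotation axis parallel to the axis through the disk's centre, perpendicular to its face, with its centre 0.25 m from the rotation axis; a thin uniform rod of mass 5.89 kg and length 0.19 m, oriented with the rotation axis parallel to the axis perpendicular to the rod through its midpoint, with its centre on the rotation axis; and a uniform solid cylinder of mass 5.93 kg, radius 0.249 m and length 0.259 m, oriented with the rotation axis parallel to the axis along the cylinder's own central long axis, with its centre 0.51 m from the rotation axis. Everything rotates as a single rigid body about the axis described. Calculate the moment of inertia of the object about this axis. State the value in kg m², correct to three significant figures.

5.45

Thin rod: I_cm = (1/12)ML² = (1/12)(5.21)(0.871)² = 0.32938 kg m²; centre at d = 0.796 m, so the parallel axis theorem gives I = 0.32938 + (5.21)(0.796)² = 3.6305 kg m².
Solid disk: I_cm = (1/2)MR² = (1/2)(0.798)(0.241)² = 0.023174 kg m²; centre at d = 0.25 m, so the parallel axis theorem gives I = 0.023174 + (0.798)(0.25)² = 0.073049 kg m².
Thin rod: I_cm = (1/12)ML² = (1/12)(5.89)(0.19)² = 0.017719 kg m²; axis through the centre, so I = 0.017719 kg m².
Solid cylinder: I_cm = (1/2)MR² = (1/2)(5.93)(0.249)² = 0.18383 kg m²; centre at d = 0.51 m, so the parallel axis theorem gives I = 0.18383 + (5.93)(0.51)² = 1.7262 kg m².
Total I = 3.6305 + 0.073049 + 0.017719 + 1.7262 = 5.4475 kg m².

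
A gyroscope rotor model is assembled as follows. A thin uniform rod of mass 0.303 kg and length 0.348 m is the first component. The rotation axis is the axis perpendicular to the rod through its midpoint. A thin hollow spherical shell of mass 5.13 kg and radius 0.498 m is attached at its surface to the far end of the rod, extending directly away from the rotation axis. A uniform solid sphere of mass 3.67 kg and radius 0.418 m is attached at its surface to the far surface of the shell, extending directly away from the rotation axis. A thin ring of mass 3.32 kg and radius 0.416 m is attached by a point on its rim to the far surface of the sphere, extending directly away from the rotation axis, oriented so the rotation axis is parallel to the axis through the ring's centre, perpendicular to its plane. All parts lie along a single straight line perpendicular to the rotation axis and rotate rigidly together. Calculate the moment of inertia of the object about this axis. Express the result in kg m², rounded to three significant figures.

32.7

Thin rod: I_cm = (1/12)ML² = (1/12)(0.303)(0.348)² = 0.0030579 kg m²; axis through the centre, so I = 0.0030579 kg m².
Spherical shell: I_cm = (2/3)MR² = (2/3)(5.13)(0.498)² = 0.84817 kg m²; centre at d = 0.174 + 0.498 = 0.672 m, so the parallel axis theorem gives I = 0.84817 + (5.13)(0.672)² = 3.1648 kg m².
Solid sphere: I_cm = (2/5)MR² = (2/5)(3.67)(0.418)² = 0.25649 kg m²; centre at d = 0.174 + 0.498 + 0.498 + 0.418 = 1.588 m, so the parallel axis theorem gives I = 0.25649 + (3.67)(1.588)² = 9.5113 kg m².
Thin ring: I_cm = MR² = (3.32)(0.416)² = 0.57455 kg m²; centre at d = 0.174 + 0.498 + 0.498 + 0.418 + 0.418 + 0.416 = 2.422 m, so the parallel axis theorem gives I = 0.57455 + (3.32)(2.422)² = 20.05 kg m².
Total I = 0.0030579 + 3.1648 + 9.5113 + 20.05 = 32.729 kg m².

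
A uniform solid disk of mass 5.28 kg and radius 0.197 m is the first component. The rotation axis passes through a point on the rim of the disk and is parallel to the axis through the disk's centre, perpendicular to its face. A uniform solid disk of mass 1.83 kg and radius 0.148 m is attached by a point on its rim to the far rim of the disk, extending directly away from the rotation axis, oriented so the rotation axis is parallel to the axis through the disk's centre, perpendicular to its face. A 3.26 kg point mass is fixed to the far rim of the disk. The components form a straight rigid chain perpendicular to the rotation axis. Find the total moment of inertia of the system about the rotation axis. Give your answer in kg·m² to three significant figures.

2.42

Solid disk: I_cm = (1/2)MR² = (1/2)(5.28)(0.197)² = 0.10246 kg·m²; centre at d = 0.197 m, so the parallel axis theorem gives I = 0.10246 + (5.28)(0.197)² = 0.30737 kg·m².
Solid disk: I_cm = (1/2)MR² = (1/2)(1.83)(0.148)² = 0.020042 kg·m²; centre at d = 0.197 + 0.197 + 0.148 = 0.542 m, so the parallel axis theorem gives I = 0.020042 + (1.83)(0.542)² = 0.55763 kg·m².
Point mass: I_cm = 0; centre at d = 0.197 + 0.197 + 0.148 + 0.148 = 0.69 m, so the parallel axis theorem gives I = 0 + (3.26)(0.69)² = 1.5521 kg·m².
Total I = 0.30737 + 0.55763 + 1.5521 = 2.4171 kg·m².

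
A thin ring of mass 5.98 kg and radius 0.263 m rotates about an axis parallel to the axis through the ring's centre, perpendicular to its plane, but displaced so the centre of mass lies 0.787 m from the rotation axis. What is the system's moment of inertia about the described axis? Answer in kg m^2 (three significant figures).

4.12

I_cm = MR² = (5.98)(0.263)² = 0.41363 kg m^2; centre at d = 0.787 m, so the parallel axis theorem gives I = 0.41363 + (5.98)(0.787)² = 4.1175 kg m^2.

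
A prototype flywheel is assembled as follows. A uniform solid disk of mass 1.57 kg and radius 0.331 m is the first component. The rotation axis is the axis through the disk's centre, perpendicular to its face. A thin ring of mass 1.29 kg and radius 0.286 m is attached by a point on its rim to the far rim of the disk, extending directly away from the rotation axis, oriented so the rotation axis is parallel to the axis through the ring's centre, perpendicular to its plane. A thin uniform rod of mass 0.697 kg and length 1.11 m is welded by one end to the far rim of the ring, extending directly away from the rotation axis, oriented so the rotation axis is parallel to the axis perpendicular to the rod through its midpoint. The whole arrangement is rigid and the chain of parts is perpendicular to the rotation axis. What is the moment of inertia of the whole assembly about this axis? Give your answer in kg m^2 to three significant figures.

Solid disk: I_cm = (1/2)MR² = (1/2)(1.57)(0.331)² = 0.086005 kg m^2; axis through the centre, so I = 0.086005 kg m^2.
Thin ring: I_cm = MR² = (1.29)(0.286)² = 0.10552 kg m^2; centre at d = 0.331 + 0.286 = 0.617 m, so I = I_cm + Md² gives I = 0.10552 + (1.29)(0.617)² = 0.59661 kg m^2.
Thin rod: I_cm = (1/12)ML² = (1/12)(0.697)(1.11)² = 0.071564 kg m^2; centre at d = 0.331 + 0.286 + 0.286 + 0.555 = 1.458 m, so I = I_cm + Md² gives I = 0.071564 + (0.697)(1.458)² = 1.5532 kg m^2.
Total I = 0.086005 + 0.59661 + 1.5532 = 2.2358 kg m^2.

2.24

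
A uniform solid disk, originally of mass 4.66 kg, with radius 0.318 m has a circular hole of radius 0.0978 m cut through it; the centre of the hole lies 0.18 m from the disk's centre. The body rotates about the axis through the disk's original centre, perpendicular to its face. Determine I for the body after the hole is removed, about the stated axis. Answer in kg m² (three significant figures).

0.219

Unpierced body about its centre: I₀ = (1/2)MR² = (1/2)(4.66)(0.318)² = 0.23562 kg m².
The removed disk has mass m = M·(r/R)² = (4.66)(0.0978/0.318)² = 0.44077 kg (same uniform areal density).
Its moment of inertia about the rotation axis (parallel-axis theorem): I_hole = (1/2)mr² + md² = (1/2)(0.44077)(0.0978)² + (0.44077)(0.18)² = 0.016389 kg m².
Treating the hole as negative mass, I = I₀ − I_hole = 0.23562 − 0.016389 = 0.21923 kg m².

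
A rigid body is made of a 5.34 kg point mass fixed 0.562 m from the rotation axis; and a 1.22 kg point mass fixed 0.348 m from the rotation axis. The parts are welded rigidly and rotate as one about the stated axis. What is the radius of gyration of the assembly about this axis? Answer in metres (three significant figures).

Point mass: I_cm = 0; centre at d = 0.562 m, so I = I_cm + Md² gives I = 0 + (5.34)(0.562)² = 1.6866 kg m^2.
Point mass: I_cm = 0; centre at d = 0.348 m, so I = I_cm + Md² gives I = 0 + (1.22)(0.348)² = 0.14775 kg m^2.
Total I = 1.8344 kg m^2; total mass M = 6.56 kg.
k = √(I/M) = √(1.8344/6.56) = 0.5288 m.

0.529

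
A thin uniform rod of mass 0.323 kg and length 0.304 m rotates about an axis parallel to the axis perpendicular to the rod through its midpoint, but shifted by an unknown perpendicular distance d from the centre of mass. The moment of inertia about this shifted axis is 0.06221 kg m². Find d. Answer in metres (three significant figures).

0.430

About the centre-of-mass axis, I_cm = (1/12)ML² = (1/12)(0.323)(0.304)² = 0.0024875 kg m².
Parallel axis theorem: I = I_cm + Md², so Md² = 0.06221 − 0.0024875 = 0.059722 kg m².
d = √(0.059722 / 0.323) = 0.43 m.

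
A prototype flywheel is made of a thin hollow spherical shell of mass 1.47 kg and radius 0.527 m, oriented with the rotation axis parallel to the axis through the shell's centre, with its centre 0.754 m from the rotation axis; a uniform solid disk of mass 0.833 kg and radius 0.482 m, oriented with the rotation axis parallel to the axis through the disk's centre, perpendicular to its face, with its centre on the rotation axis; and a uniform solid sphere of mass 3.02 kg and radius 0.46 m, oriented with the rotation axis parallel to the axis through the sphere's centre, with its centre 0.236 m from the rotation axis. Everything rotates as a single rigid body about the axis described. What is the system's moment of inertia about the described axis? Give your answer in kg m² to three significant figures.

Spherical shell: I_cm = (2/3)MR² = (2/3)(1.47)(0.527)² = 0.27217 kg m²; centre at d = 0.754 m, so the parallel axis theorem gives I = 0.27217 + (1.47)(0.754)² = 1.1079 kg m².
Solid disk: I_cm = (1/2)MR² = (1/2)(0.833)(0.482)² = 0.096763 kg m²; axis through the centre, so I = 0.096763 kg m².
Solid sphere: I_cm = (2/5)MR² = (2/5)(3.02)(0.46)² = 0.25561 kg m²; centre at d = 0.236 m, so the parallel axis theorem gives I = 0.25561 + (3.02)(0.236)² = 0.42381 kg m².
Total I = 1.1079 + 0.096763 + 0.42381 = 1.6285 kg m².

1.63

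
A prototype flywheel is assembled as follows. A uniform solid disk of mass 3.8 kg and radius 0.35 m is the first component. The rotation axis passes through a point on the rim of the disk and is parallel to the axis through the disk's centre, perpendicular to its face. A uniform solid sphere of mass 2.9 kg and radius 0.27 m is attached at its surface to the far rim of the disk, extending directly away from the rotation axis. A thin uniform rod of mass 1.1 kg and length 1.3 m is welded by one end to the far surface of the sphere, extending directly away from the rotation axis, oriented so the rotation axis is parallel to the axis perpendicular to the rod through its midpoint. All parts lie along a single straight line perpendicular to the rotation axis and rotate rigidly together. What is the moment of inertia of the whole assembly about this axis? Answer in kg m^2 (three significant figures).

7.60

Solid disk: I_cm = (1/2)MR² = (1/2)(3.8)(0.35)² = 0.23275 kg m^2; centre at d = 0.35 m, so I = I_cm + Md² gives I = 0.23275 + (3.8)(0.35)² = 0.69825 kg m^2.
Solid sphere: I_cm = (2/5)MR² = (2/5)(2.9)(0.27)² = 0.084564 kg m^2; centre at d = 0.35 + 0.35 + 0.27 = 0.97 m, so I = I_cm + Md² gives I = 0.084564 + (2.9)(0.97)² = 2.8132 kg m^2.
Thin rod: I_cm = (1/12)ML² = (1/12)(1.1)(1.3)² = 0.15492 kg m^2; centre at d = 0.35 + 0.35 + 0.27 + 0.27 + 0.65 = 1.89 m, so I = I_cm + Md² gives I = 0.15492 + (1.1)(1.89)² = 4.0842 kg m^2.
Total I = 0.69825 + 2.8132 + 4.0842 = 7.5957 kg m^2.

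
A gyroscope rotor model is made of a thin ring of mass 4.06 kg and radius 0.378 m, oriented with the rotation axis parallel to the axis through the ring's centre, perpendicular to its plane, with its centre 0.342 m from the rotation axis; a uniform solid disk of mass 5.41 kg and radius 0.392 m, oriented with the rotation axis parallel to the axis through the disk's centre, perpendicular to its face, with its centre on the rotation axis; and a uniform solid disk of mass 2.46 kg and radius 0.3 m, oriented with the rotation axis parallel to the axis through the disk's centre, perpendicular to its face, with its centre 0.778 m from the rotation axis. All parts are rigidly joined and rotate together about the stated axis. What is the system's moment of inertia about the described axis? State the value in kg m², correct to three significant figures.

3.07

Thin ring: I_cm = MR² = (4.06)(0.378)² = 0.58011 kg m²; centre at d = 0.342 m, so I = I_cm + Md² gives I = 0.58011 + (4.06)(0.342)² = 1.055 kg m².
Solid disk: I_cm = (1/2)MR² = (1/2)(5.41)(0.392)² = 0.41566 kg m²; axis through the centre, so I = 0.41566 kg m².
Solid disk: I_cm = (1/2)MR² = (1/2)(2.46)(0.3)² = 0.1107 kg m²; centre at d = 0.778 m, so I = I_cm + Md² gives I = 0.1107 + (2.46)(0.778)² = 1.5997 kg m².
Total I = 1.055 + 0.41566 + 1.5997 = 3.0703 kg m².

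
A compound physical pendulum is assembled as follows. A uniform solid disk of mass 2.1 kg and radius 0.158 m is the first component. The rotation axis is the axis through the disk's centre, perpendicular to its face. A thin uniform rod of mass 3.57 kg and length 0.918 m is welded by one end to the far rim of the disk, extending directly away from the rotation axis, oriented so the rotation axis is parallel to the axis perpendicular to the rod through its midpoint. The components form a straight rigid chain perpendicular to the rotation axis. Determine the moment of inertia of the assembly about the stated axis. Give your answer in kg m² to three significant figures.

1.64

Solid disk: I_cm = (1/2)MR² = (1/2)(2.1)(0.158)² = 0.026212 kg m²; axis through the centre, so I = 0.026212 kg m².
Thin rod: I_cm = (1/12)ML² = (1/12)(3.57)(0.918)² = 0.25071 kg m²; centre at d = 0.158 + 0.459 = 0.617 m, so the parallel axis theorem gives I = 0.25071 + (3.57)(0.617)² = 1.6098 kg m².
Total I = 0.026212 + 1.6098 = 1.636 kg m².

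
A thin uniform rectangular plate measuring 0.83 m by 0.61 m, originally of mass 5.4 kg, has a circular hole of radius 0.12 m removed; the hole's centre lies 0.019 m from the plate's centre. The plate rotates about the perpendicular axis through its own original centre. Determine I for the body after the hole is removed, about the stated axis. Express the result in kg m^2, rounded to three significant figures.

0.474

Unpierced body about its centre: I₀ = (1/12)M(a²+b²) = (1/12)(5.4)[(0.83)² + (0.61)²] = 0.47745 kg m^2.
The removed disk has mass m = M·πr²/(ab) = (5.4)·π(0.12)²/(0.83·0.61) = 0.4825 kg (same uniform areal density).
Its moment of inertia about the rotation axis (parallel-axis theorem): I_hole = (1/2)mr² + md² = (1/2)(0.4825)(0.12)² + (0.4825)(0.019)² = 0.0036482 kg m^2.
Treating the hole as negative mass, I = I₀ − I_hole = 0.47745 − 0.0036482 = 0.4738 kg m^2.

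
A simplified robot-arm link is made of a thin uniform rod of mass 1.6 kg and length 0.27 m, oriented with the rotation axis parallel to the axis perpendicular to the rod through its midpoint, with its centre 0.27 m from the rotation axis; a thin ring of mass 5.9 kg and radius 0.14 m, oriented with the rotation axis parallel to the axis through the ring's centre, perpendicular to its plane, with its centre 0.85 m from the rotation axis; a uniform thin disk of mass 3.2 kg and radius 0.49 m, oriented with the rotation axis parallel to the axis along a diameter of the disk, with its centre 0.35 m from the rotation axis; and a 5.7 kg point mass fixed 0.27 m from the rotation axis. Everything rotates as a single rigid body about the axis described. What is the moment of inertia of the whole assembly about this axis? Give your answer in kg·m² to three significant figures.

5.50

Thin rod: I_cm = (1/12)ML² = (1/12)(1.6)(0.27)² = 0.00972 kg·m²; centre at d = 0.27 m, so the parallel axis theorem gives I = 0.00972 + (1.6)(0.27)² = 0.12636 kg·m².
Thin ring: I_cm = MR² = (5.9)(0.14)² = 0.11564 kg·m²; centre at d = 0.85 m, so the parallel axis theorem gives I = 0.11564 + (5.9)(0.85)² = 4.3784 kg·m².
Thin disk: I_cm = (1/4)MR² = (1/4)(3.2)(0.49)² = 0.19208 kg·m²; centre at d = 0.35 m, so the parallel axis theorem gives I = 0.19208 + (3.2)(0.35)² = 0.58408 kg·m².
Point mass: I_cm = 0; centre at d = 0.27 m, so the parallel axis theorem gives I = 0 + (5.7)(0.27)² = 0.41553 kg·m².
Total I = 0.12636 + 4.3784 + 0.58408 + 0.41553 = 5.5044 kg·m².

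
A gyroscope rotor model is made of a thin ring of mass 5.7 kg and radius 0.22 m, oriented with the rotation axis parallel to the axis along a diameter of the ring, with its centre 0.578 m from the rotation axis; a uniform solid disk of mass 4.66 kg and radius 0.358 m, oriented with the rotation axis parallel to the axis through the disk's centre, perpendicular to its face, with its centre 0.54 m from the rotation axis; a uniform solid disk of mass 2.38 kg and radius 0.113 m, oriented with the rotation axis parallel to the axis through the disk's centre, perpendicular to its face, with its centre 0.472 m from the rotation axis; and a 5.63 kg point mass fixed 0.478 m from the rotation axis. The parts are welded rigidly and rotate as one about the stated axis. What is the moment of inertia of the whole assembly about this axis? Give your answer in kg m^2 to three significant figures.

5.53

Thin ring: I_cm = (1/2)MR² = (1/2)(5.7)(0.22)² = 0.13794 kg m^2; centre at d = 0.578 m, so I = I_cm + Md² gives I = 0.13794 + (5.7)(0.578)² = 2.0422 kg m^2.
Solid disk: I_cm = (1/2)MR² = (1/2)(4.66)(0.358)² = 0.29862 kg m^2; centre at d = 0.54 m, so I = I_cm + Md² gives I = 0.29862 + (4.66)(0.54)² = 1.6575 kg m^2.
Solid disk: I_cm = (1/2)MR² = (1/2)(2.38)(0.113)² = 0.015195 kg m^2; centre at d = 0.472 m, so I = I_cm + Md² gives I = 0.015195 + (2.38)(0.472)² = 0.54542 kg m^2.
Point mass: I_cm = 0; centre at d = 0.478 m, so I = I_cm + Md² gives I = 0 + (5.63)(0.478)² = 1.2864 kg m^2.
Total I = 2.0422 + 1.6575 + 0.54542 + 1.2864 = 5.5315 kg m^2.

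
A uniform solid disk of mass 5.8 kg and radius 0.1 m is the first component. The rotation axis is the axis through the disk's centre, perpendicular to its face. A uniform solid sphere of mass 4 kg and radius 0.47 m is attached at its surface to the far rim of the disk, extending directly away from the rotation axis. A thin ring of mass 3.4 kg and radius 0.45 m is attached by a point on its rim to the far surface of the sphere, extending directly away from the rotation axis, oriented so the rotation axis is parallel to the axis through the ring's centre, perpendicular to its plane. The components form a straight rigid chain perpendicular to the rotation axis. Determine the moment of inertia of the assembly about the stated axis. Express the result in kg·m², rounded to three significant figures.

9.92

Solid disk: I_cm = (1/2)MR² = (1/2)(5.8)(0.1)² = 0.029 kg·m²; axis through the centre, so I = 0.029 kg·m².
Solid sphere: I_cm = (2/5)MR² = (2/5)(4)(0.47)² = 0.35344 kg·m²; centre at d = 0.1 + 0.47 = 0.57 m, so I = I_cm + Md² gives I = 0.35344 + (4)(0.57)² = 1.653 kg·m².
Thin ring: I_cm = MR² = (3.4)(0.45)² = 0.6885 kg·m²; centre at d = 0.1 + 0.47 + 0.47 + 0.45 = 1.49 m, so I = I_cm + Md² gives I = 0.6885 + (3.4)(1.49)² = 8.2368 kg·m².
Total I = 0.029 + 1.653 + 8.2368 = 9.9189 kg·m².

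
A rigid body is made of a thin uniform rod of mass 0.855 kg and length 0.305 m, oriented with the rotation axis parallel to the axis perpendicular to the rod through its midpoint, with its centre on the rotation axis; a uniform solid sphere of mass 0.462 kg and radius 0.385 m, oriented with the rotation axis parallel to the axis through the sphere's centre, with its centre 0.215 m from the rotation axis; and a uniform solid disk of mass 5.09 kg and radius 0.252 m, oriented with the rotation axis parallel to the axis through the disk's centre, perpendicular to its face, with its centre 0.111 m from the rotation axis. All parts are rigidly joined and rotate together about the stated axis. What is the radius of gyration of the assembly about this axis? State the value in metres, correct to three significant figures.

0.209

Thin rod: I_cm = (1/12)ML² = (1/12)(0.855)(0.305)² = 0.006628 kg m^2; axis through the centre, so I = 0.006628 kg m^2.
Solid sphere: I_cm = (2/5)MR² = (2/5)(0.462)(0.385)² = 0.027392 kg m^2; centre at d = 0.215 m, so the parallel axis theorem gives I = 0.027392 + (0.462)(0.215)² = 0.048748 kg m^2.
Solid disk: I_cm = (1/2)MR² = (1/2)(5.09)(0.252)² = 0.16162 kg m^2; centre at d = 0.111 m, so the parallel axis theorem gives I = 0.16162 + (5.09)(0.111)² = 0.22433 kg m^2.
Total I = 0.27971 kg m^2; total mass M = 6.407 kg.
k = √(I/M) = √(0.27971/6.407) = 0.20894 m.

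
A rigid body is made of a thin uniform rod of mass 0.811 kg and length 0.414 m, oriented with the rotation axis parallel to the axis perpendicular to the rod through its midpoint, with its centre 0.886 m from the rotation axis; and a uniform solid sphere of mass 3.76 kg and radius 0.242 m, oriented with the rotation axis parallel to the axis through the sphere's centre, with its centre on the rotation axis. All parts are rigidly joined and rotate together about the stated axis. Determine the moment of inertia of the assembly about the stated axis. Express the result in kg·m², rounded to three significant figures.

0.736

Thin rod: I_cm = (1/12)ML² = (1/12)(0.811)(0.414)² = 0.011584 kg·m²; centre at d = 0.886 m, so the parallel axis theorem gives I = 0.011584 + (0.811)(0.886)² = 0.64822 kg·m².
Solid sphere: I_cm = (2/5)MR² = (2/5)(3.76)(0.242)² = 0.08808 kg·m²; axis through the centre, so I = 0.08808 kg·m².
Total I = 0.64822 + 0.08808 = 0.7363 kg·m².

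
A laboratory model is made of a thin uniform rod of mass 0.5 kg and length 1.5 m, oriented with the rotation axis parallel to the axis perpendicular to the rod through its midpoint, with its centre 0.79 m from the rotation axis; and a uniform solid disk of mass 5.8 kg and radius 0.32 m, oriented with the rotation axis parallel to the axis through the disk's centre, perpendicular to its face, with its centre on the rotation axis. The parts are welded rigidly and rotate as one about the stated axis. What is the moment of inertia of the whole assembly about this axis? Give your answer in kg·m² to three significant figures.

0.703

Thin rod: I_cm = (1/12)ML² = (1/12)(0.5)(1.5)² = 0.09375 kg·m²; centre at d = 0.79 m, so I = I_cm + Md² gives I = 0.09375 + (0.5)(0.79)² = 0.4058 kg·m².
Solid disk: I_cm = (1/2)MR² = (1/2)(5.8)(0.32)² = 0.29696 kg·m²; axis through the centre, so I = 0.29696 kg·m².
Total I = 0.4058 + 0.29696 = 0.70276 kg·m².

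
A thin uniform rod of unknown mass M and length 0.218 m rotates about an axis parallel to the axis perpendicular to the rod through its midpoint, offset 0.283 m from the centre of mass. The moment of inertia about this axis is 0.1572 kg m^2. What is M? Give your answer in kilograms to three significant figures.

1.87

I = I_cm + Md² = (1/12)ML² + Md² = M·[0.0833333·(0.218)² + (0.283)²] = M·0.084049.
So M = 0.1572 / 0.084049 = 1.8703 kg.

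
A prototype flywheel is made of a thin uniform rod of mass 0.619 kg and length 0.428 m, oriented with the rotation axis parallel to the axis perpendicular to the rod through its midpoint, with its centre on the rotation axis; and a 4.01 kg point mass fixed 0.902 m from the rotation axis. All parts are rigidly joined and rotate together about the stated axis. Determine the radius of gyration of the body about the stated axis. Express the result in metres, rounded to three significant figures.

0.841

Thin rod: I_cm = (1/12)ML² = (1/12)(0.619)(0.428)² = 0.0094492 kg m²; axis through the centre, so I = 0.0094492 kg m².
Point mass: I_cm = 0; centre at d = 0.902 m, so the parallel axis theorem gives I = 0 + (4.01)(0.902)² = 3.2626 kg m².
Total I = 3.272 kg m²; total mass M = 4.629 kg.
k = √(I/M) = √(3.272/4.629) = 0.84074 m.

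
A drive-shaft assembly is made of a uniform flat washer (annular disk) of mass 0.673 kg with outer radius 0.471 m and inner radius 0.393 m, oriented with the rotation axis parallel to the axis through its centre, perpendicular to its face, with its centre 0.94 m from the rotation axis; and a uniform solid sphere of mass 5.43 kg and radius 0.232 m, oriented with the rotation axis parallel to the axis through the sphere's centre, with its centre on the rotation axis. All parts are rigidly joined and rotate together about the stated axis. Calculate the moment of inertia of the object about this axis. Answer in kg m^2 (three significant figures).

Annular disk: I_cm = (1/2)M(R²+r²) = (1/2)(0.673)[(0.471)² + (0.393)²] = 0.12662 kg m^2; centre at d = 0.94 m, so I = I_cm + Md² gives I = 0.12662 + (0.673)(0.94)² = 0.72128 kg m^2.
Solid sphere: I_cm = (2/5)MR² = (2/5)(5.43)(0.232)² = 0.11691 kg m^2; axis through the centre, so I = 0.11691 kg m^2.
Total I = 0.72128 + 0.11691 = 0.83819 kg m^2.

0.838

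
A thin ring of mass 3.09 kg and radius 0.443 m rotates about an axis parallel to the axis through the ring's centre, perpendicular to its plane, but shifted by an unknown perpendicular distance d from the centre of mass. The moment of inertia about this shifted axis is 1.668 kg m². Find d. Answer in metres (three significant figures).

About the centre-of-mass axis, I_cm = MR² = (3.09)(0.443)² = 0.60641 kg m².
Parallel axis theorem: I = I_cm + Md², so Md² = 1.668 − 0.60641 = 1.0616 kg m².
d = √(1.0616 / 3.09) = 0.58614 m.

0.586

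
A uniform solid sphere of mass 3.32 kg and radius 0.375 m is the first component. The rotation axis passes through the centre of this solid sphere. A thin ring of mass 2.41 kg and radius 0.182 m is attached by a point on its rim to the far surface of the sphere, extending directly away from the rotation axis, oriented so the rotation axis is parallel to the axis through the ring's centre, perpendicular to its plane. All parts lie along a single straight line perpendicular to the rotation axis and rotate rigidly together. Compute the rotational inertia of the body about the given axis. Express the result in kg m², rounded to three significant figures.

1.01

Solid sphere: I_cm = (2/5)MR² = (2/5)(3.32)(0.375)² = 0.18675 kg m²; axis through the centre, so I = 0.18675 kg m².
Thin ring: I_cm = MR² = (2.41)(0.182)² = 0.079829 kg m²; centre at d = 0.375 + 0.182 = 0.557 m, so the parallel axis theorem gives I = 0.079829 + (2.41)(0.557)² = 0.82753 kg m².
Total I = 0.18675 + 0.82753 = 1.0143 kg m².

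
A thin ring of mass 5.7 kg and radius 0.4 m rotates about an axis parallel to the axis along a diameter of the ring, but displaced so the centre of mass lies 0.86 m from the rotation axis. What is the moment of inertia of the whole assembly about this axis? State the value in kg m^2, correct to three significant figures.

4.67

I_cm = (1/2)MR² = (1/2)(5.7)(0.4)² = 0.456 kg m^2; centre at d = 0.86 m, so I = I_cm + Md² gives I = 0.456 + (5.7)(0.86)² = 4.6717 kg m^2.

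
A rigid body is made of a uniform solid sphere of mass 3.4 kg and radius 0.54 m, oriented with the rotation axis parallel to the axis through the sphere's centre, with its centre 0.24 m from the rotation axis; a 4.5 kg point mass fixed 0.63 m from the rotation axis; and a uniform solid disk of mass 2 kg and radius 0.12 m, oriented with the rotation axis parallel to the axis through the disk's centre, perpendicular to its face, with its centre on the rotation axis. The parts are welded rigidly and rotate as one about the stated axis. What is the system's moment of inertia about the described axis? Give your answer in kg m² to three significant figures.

Solid sphere: I_cm = (2/5)MR² = (2/5)(3.4)(0.54)² = 0.39658 kg m²; centre at d = 0.24 m, so I = I_cm + Md² gives I = 0.39658 + (3.4)(0.24)² = 0.59242 kg m².
Point mass: I_cm = 0; centre at d = 0.63 m, so I = I_cm + Md² gives I = 0 + (4.5)(0.63)² = 1.7861 kg m².
Solid disk: I_cm = (1/2)MR² = (1/2)(2)(0.12)² = 0.0144 kg m²; axis through the centre, so I = 0.0144 kg m².
Total I = 0.59242 + 1.7861 + 0.0144 = 2.3929 kg m².

2.39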